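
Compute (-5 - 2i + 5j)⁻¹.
-0.0926 + 0.037i - 0.0926j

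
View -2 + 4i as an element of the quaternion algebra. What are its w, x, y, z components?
-2 + 4i + 0j + 0k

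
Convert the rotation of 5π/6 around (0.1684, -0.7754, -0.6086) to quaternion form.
0.2588 + 0.1627i - 0.749j - 0.5879k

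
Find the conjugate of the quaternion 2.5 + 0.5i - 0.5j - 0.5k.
2.5 - 0.5i + 0.5j + 0.5k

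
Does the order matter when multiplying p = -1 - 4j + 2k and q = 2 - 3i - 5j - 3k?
Yes: pq = -16 + 25i - 9j - 5k ≠ -16 - 19i + 3j + 19k = qp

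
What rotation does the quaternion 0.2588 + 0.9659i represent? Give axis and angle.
axis = (1, 0, 0), θ = 5π/6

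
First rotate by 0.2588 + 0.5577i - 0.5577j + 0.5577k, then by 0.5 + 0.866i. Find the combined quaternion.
-0.3536 + 0.503i - 0.7618j - 0.2041k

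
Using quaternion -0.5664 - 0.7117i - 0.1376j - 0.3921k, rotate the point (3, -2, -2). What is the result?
(1.033, 3.958, -0.52)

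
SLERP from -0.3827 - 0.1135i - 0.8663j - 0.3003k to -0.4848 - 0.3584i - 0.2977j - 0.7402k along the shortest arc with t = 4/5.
-0.4877 - 0.3231i - 0.4392j - 0.6818k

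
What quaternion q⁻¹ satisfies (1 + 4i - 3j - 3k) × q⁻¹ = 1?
0.0286 - 0.1143i + 0.0857j + 0.0857k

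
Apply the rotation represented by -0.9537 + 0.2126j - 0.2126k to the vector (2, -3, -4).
(4.477, -1.556, -2.556)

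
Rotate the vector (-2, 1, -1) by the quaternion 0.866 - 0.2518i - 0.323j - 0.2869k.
(-0.179, 0.756, -2.323)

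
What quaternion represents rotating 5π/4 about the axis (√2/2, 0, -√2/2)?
-0.3827 + 0.6533i - 0.6533k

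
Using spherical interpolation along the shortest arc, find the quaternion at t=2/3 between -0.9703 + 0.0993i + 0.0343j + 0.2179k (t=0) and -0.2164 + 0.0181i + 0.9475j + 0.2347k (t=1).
-0.5873 + 0.0569i + 0.7581j + 0.2779k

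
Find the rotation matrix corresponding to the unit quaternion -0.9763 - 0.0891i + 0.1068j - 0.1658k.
[[0.9222, -0.3428, -0.179], [0.3047, 0.9291, -0.2094], [0.2381, 0.1386, 0.9613]]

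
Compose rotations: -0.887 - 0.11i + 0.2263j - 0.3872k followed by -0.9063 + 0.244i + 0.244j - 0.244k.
0.681 - 0.156i - 0.3002j + 0.6494k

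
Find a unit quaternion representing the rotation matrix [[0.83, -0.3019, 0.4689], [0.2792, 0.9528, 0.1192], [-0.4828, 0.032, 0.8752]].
0.9563 - 0.0228i + 0.2488j + 0.1519k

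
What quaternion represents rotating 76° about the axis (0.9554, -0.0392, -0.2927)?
0.788 + 0.5882i - 0.0241j - 0.1802k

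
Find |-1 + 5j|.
√26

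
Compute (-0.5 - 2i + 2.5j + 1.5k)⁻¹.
-0.0392 + 0.1569i - 0.1961j - 0.1176k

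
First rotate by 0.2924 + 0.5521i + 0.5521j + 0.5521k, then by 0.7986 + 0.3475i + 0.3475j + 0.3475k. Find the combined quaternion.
-0.3421 + 0.5425i + 0.5425j + 0.5425k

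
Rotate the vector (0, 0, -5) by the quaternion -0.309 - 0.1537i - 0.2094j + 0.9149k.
(0.759, 2.391, -4.325)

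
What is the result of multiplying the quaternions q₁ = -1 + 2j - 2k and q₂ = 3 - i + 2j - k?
-9 + 3i + 6j - 3k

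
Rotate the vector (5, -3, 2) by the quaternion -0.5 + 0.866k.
(-5.098, -2.83, 2)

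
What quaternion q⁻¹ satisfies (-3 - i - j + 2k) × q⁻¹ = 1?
-0.2 + 0.0667i + 0.0667j - 0.1333k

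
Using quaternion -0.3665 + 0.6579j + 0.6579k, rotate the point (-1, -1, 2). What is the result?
(-0.715, 2.079, -1.079)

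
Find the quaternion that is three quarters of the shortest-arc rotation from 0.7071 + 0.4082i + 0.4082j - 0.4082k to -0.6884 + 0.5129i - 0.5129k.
0.8832 - 0.3142i + 0.1501j + 0.3142k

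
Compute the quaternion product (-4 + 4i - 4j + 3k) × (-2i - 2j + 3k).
-9 + 2i - 10j - 28k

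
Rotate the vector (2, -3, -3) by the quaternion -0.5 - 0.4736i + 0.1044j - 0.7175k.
(0.621, 4.542, -0.992)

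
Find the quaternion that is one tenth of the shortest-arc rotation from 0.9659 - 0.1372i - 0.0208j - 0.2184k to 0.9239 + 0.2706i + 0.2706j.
0.9753 - 0.0962i + 0.0096j - 0.1985k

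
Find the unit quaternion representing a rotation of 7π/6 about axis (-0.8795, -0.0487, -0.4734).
-0.2588 - 0.8495i - 0.047j - 0.4573k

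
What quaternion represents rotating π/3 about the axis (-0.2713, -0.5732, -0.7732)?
0.866 - 0.1356i - 0.2866j - 0.3866k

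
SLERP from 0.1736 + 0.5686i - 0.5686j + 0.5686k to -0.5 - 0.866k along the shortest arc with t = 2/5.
0.3434 + 0.3775i - 0.3775j + 0.7727k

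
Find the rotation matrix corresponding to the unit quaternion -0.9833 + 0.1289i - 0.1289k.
[[0.9668, -0.2535, -0.0332], [0.2535, 0.9335, 0.2535], [-0.0332, -0.2535, 0.9668]]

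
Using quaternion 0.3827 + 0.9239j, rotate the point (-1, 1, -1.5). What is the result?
(-0.354, 1, 1.768)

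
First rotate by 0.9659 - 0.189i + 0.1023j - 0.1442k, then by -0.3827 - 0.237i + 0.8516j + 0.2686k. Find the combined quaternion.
-0.4628 - 0.3069i + 0.6985j + 0.4513k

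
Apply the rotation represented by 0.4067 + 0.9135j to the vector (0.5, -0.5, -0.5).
(-0.706, -0.5, -0.037)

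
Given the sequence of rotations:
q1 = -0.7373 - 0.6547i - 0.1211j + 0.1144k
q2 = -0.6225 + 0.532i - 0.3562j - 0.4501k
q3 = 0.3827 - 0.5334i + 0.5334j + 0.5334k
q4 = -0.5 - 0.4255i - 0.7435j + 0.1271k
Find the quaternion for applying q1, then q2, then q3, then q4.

q2 · q1 = 0.8156 - 0.0799i + 0.5718j - 0.037k
q3 · q2 · q1 = -0.0158 - 0.7904i + 0.5915j + 0.1585k
q4 · q3 · q2 · q1 = 0.0912 + 0.2089i - 0.317j - 0.9206k
0.0912 + 0.2089i - 0.317j - 0.9206k


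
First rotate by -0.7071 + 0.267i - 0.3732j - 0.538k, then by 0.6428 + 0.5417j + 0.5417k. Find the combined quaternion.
0.0391 + 0.0824i - 0.4783j - 0.8735k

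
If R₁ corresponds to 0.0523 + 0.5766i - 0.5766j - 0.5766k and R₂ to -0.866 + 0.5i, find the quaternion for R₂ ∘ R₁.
-0.3336 - 0.4732i + 0.7876j + 0.211k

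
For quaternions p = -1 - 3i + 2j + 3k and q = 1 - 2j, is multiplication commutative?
No: pq = 3 + 3i + 4j + 9k ≠ 3 - 9i + 4j - 3k = qp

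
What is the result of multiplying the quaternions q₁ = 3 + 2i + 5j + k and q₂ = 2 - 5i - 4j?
36 - 7i - 7j + 19k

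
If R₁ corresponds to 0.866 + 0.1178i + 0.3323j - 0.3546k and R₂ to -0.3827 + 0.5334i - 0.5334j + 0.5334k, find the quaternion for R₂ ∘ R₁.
-0.0279 + 0.4287i - 0.3371j + 0.8377k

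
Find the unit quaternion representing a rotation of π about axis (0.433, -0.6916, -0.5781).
0.433i - 0.6916j - 0.5781k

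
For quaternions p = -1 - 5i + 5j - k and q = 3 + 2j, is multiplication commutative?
No: pq = -13 - 13i + 13j - 13k ≠ -13 - 17i + 13j + 7k = qp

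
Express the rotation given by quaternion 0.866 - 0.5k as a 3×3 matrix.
[[0.5, 0.866, 0], [-0.866, 0.5, 0], [0, 0, 1]]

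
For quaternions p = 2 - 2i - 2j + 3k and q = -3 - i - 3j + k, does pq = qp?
No: pq = -17 + 11i - j - 3k ≠ -17 - 3i + j - 11k = qp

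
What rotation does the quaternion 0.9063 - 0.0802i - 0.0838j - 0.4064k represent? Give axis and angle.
axis = (-0.1898, -0.1983, -0.9616), θ = 50°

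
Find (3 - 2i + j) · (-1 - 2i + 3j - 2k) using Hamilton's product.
-10 - 6i + 4j - 10k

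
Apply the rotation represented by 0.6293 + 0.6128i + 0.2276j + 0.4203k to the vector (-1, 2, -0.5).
(-1.444, -0.727, 1.624)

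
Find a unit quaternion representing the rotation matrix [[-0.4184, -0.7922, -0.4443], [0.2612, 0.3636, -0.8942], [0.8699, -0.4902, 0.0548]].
-0.5 - 0.202i + 0.6571j - 0.5267k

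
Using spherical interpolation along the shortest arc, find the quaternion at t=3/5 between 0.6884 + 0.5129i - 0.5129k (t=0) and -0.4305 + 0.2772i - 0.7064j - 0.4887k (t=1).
0.05 + 0.502i - 0.549j - 0.6664k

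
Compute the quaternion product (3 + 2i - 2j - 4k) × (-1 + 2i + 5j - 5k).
-17 + 34i + 19j + 3k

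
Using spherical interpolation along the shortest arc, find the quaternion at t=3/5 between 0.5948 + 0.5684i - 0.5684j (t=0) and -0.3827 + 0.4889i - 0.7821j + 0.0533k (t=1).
0.0198 + 0.5998i - 0.7991j + 0.0362k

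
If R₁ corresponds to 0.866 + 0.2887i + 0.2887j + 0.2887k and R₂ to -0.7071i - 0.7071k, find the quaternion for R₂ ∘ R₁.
0.4083 - 0.4082i - 0.8165k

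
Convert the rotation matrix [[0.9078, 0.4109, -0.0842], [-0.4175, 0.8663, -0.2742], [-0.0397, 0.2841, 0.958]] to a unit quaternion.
0.9659 + 0.1445i - 0.0115j - 0.2144k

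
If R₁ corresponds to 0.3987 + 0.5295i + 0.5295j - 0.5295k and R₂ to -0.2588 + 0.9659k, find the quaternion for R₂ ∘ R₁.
0.4083 - 0.6485i + 0.3744j + 0.5221k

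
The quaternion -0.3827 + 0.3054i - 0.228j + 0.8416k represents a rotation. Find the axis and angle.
axis = (0.3306, -0.2468, 0.9109), θ = 5π/4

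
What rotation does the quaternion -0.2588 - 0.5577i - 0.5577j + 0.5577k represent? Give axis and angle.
axis = (-√3/3, -√3/3, √3/3), θ = 7π/6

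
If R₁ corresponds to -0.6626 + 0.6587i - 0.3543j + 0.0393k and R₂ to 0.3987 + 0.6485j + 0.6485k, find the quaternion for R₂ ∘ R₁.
-0.0599 + 0.5179i - 0.1438j - 0.8412k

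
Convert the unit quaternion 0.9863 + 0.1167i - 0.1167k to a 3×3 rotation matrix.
[[0.9728, 0.2302, -0.0272], [-0.2302, 0.9455, -0.2302], [-0.0272, 0.2302, 0.9728]]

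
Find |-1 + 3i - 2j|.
√14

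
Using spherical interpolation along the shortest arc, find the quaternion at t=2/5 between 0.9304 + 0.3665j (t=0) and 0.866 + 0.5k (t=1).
0.9499 + 0.2297j + 0.2118k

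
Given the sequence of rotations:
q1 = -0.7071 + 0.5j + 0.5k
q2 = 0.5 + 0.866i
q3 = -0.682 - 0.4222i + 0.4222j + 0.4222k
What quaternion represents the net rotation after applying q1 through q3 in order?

q2 · q1 = -0.3535 - 0.6123i - 0.183j + 0.683k
q3 · q2 · q1 = -0.2285 + 0.9325i + 0.0054j - 0.2793k
-0.2285 + 0.9325i + 0.0054j - 0.2793k


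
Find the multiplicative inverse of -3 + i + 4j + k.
-0.1111 - 0.037i - 0.1481j - 0.037k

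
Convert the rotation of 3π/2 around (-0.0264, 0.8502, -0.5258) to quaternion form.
-0.7071 - 0.0187i + 0.6012j - 0.3718k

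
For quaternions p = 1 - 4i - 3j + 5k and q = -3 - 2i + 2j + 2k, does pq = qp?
No: pq = -15 - 6i + 9j - 27k ≠ -15 + 26i + 13j + k = qp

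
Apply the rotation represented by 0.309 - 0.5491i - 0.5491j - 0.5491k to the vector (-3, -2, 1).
(-1.003, 0.563, -3.56)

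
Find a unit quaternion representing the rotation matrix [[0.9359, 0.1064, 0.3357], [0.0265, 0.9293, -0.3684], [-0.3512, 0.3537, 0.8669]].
0.9659 + 0.1869i + 0.1778j - 0.0207k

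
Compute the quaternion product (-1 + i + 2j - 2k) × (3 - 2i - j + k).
3 + 5i + 10j - 4k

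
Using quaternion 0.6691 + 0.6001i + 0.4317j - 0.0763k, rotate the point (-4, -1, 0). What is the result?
(-3.083, -1.932, 1.94)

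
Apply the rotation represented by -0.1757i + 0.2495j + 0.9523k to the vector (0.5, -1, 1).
(-0.716, 1.307, 0.171)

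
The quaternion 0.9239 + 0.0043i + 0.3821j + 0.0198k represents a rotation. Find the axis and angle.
axis = (0.0112, 0.9986, 0.0517), θ = π/4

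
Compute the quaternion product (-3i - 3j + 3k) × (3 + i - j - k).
3 - 3i - 9j + 15k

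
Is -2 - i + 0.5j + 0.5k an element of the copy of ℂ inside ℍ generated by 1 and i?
No. The quaternion -2 - i + 0.5j + 0.5k has j-coefficient y = 0.5 and k-coefficient z = 0.5, not both zero, so it does not lie in the complex subalgebra spanned by 1 and i.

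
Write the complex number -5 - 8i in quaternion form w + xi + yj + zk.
-5 - 8i + 0j + 0k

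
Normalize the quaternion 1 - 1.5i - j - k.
0.4364 - 0.6547i - 0.4364j - 0.4364k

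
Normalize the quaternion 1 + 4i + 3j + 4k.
0.1543 + 0.6172i + 0.4629j + 0.6172k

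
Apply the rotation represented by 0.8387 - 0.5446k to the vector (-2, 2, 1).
(1.013, 2.641, 1)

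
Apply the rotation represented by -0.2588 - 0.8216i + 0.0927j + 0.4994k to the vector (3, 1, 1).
(0.69, -2.414, -2.167)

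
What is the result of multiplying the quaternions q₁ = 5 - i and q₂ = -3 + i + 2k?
-14 + 8i + 2j + 10k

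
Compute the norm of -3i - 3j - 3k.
√27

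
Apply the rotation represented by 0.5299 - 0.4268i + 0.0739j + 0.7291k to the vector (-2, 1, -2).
(0.4, -2.967, -0.193)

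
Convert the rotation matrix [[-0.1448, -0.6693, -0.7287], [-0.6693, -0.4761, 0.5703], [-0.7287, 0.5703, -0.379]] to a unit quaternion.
0.6539i - 0.5118j - 0.5572k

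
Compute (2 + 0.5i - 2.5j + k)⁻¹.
0.1739 - 0.0435i + 0.2174j - 0.087k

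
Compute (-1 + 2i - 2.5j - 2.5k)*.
-1 - 2i + 2.5j + 2.5k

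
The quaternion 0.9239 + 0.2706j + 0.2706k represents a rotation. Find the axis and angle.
axis = (0, √2/2, √2/2), θ = π/4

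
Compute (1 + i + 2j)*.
1 - i - 2j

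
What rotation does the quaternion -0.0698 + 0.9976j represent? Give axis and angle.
axis = (0, 1, 0), θ = 188°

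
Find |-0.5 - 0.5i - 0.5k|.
0.866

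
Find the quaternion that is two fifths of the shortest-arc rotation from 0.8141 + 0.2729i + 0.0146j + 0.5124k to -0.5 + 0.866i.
0.8844 - 0.2605i + 0.011j + 0.3871k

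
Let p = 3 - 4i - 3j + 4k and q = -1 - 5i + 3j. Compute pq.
-14 - 23i - 8j - 31k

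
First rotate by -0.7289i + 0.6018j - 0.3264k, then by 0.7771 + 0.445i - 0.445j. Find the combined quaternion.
0.5922 - 0.4212i + 0.6129j - 0.3102k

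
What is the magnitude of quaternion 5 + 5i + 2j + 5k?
√79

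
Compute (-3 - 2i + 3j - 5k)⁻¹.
-0.0638 + 0.0426i - 0.0638j + 0.1064k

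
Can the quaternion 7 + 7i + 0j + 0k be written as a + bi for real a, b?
Yes. The quaternion 7 + 7i has j- and k-coefficients y = z = 0, so it lies in the complex subalgebra spanned by 1 and i.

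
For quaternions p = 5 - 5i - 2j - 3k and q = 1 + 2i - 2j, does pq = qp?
No: pq = 11 - i - 18j + 11k ≠ 11 + 11i - 6j - 17k = qp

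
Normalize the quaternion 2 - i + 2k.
0.6667 - 0.3333i + 0.6667k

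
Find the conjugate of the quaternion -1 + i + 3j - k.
-1 - i - 3j + k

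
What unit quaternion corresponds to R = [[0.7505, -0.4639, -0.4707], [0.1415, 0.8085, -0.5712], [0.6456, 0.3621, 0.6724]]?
0.8988 + 0.2596i - 0.3105j + 0.1684k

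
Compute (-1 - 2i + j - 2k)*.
-1 + 2i - j + 2k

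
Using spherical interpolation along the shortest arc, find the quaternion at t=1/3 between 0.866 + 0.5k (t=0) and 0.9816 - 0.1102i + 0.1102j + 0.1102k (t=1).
0.9246 - 0.0378i + 0.0378j + 0.3772k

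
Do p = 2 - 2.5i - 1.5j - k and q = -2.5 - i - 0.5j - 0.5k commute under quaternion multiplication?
No: pq = -8.75 + 4.5i + 2.5j + 1.25k ≠ -8.75 + 4i + 3j + 1.75k = qp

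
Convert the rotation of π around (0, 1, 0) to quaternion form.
j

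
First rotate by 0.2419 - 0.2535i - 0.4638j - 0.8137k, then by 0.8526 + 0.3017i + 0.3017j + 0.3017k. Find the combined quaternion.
0.6681 - 0.2487i - 0.1534j - 0.6842k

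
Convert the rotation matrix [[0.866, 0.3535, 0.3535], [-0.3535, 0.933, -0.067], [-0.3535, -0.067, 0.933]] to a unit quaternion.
0.9659 + 0.183j - 0.183k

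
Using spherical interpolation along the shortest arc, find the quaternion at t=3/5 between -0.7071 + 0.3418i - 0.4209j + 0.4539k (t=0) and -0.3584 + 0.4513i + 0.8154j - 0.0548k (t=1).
-0.6919 + 0.5556i + 0.4064j + 0.2176k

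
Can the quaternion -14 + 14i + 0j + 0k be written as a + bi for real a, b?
Yes. The quaternion -14 + 14i has j- and k-coefficients y = z = 0, so it lies in the complex subalgebra spanned by 1 and i.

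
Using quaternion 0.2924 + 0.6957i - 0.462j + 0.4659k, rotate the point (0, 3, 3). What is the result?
(-1.612, -3.718, -1.256)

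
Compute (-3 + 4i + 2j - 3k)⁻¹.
-0.0789 - 0.1053i - 0.0526j + 0.0789k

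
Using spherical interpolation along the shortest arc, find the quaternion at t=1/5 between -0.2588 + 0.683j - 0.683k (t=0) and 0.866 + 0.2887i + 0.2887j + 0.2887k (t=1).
-0.4698 - 0.0787i + 0.538j - 0.6954k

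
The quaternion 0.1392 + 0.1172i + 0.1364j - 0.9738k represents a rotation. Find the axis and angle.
axis = (0.1184, 0.1377, -0.9834), θ = 164°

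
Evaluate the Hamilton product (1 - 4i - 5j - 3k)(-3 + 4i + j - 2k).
12 + 29i - 4j + 23k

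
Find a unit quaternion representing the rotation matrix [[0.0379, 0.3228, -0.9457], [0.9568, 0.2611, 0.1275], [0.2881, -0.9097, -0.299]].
-0.5 + 0.5186i + 0.6169j - 0.317k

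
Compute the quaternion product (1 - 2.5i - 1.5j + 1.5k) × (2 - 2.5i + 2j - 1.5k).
1 - 8.25i - 8.5j - 7.25k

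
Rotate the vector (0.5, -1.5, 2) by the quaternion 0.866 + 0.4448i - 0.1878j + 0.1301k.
(0.617, -2.465, 0.206)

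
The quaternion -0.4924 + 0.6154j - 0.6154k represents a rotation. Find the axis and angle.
axis = (0, √2/2, -√2/2), θ = 239°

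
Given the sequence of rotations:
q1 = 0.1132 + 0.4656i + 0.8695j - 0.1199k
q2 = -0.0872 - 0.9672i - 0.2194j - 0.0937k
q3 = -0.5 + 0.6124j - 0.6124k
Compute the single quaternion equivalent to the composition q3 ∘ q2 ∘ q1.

q2 · q1 = 0.62 - 0.0423i - 0.2603j - 0.739k
q3 · q2 · q1 = -0.6032 - 0.5908i + 0.5357j + 0.0157k
-0.6032 - 0.5908i + 0.5357j + 0.0157k


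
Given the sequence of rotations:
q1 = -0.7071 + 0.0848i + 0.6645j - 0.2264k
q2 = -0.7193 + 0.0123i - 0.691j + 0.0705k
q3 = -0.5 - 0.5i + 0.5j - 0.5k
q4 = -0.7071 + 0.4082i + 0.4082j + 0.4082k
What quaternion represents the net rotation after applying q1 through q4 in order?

q2 · q1 = 0.9827 + 0.0399i + 0.0194j + 0.1798k
q3 · q2 · q1 = -0.3912 - 0.4117i + 0.5516j - 0.6109k
q4 · q3 · q2 · q1 = 0.4689 - 0.3431i - 0.4684j + 0.6655k
0.4689 - 0.3431i - 0.4684j + 0.6655k


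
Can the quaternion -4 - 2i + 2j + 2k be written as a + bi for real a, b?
No. The quaternion -4 - 2i + 2j + 2k has j-coefficient y = 2 and k-coefficient z = 2, not both zero, so it does not lie in the complex subalgebra spanned by 1 and i.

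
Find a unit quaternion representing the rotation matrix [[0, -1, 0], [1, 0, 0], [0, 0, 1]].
0.7071 + 0.7071k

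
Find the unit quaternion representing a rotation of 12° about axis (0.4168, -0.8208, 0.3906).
0.9945 + 0.0436i - 0.0858j + 0.0408k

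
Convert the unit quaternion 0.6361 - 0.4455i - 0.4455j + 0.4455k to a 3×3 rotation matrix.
[[0.2061, -0.1698, -0.9637], [0.9637, 0.2061, 0.1698], [0.1698, -0.9637, 0.2061]]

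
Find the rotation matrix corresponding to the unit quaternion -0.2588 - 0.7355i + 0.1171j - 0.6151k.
[[0.2159, -0.4906, 0.8442], [0.1461, -0.8386, -0.5248], [0.9654, 0.2366, -0.1093]]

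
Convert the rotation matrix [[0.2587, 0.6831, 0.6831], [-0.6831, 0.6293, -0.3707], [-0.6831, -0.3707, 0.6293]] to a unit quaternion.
0.7933 + 0.4305j - 0.4305k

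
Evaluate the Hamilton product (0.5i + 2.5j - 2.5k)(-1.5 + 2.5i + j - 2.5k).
-10 - 4.5i - 8.75j - 2k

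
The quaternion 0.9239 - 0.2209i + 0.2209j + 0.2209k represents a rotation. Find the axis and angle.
axis = (-√3/3, √3/3, √3/3), θ = π/4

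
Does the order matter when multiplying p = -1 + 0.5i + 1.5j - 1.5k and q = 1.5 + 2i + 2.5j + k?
Yes: pq = -4.75 + 4i - 3.75j - 5k ≠ -4.75 - 6.5i + 3.25j - 1.5k = qp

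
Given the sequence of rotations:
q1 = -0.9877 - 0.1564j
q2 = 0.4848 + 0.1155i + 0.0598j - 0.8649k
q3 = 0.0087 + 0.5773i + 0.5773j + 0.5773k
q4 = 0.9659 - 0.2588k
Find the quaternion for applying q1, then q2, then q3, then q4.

q2 · q1 = -0.4695 - 0.2493i - 0.1349j + 0.8362k
q3 · q2 · q1 = -0.265 + 0.2874i - 0.8989j - 0.1977k
q4 · q3 · q2 · q1 = -0.3071 + 0.045i - 0.9426j - 0.1224k
-0.3071 + 0.045i - 0.9426j - 0.1224k


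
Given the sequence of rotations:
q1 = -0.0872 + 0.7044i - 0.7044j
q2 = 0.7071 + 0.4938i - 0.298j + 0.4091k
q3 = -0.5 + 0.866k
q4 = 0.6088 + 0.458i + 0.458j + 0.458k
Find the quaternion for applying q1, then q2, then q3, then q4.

q2 · q1 = -0.6194 + 0.7432i - 0.1839j - 0.1736k
q3 · q2 · q1 = 0.46 - 0.2123i + 0.7356j - 0.4496k
q4 · q3 · q2 · q1 = 0.2463 - 0.4614i + 0.7672j + 0.3711k
0.2463 - 0.4614i + 0.7672j + 0.3711k


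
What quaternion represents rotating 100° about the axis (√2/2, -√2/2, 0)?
0.6428 + 0.5417i - 0.5417j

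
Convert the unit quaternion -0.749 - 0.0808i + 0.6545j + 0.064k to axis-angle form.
axis = (-0.1219, 0.9878, 0.0966), θ = 277°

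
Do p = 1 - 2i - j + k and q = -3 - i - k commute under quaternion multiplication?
No: pq = -4 + 6i - 5k ≠ -4 + 4i + 6j - 3k = qp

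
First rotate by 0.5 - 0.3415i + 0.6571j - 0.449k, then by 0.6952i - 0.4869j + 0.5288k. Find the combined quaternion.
0.7948 + 0.2187i - 0.1119j + 0.5549k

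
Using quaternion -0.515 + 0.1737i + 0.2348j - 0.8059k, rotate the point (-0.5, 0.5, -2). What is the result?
(0.874, -0.236, -1.918)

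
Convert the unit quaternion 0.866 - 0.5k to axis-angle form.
axis = (0, 0, -1), θ = π/3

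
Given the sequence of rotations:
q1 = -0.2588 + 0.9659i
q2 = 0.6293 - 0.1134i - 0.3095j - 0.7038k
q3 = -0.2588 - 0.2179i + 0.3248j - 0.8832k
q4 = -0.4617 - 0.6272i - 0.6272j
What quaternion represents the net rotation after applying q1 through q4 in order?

q2 · q1 = -0.0533 + 0.6372i - 0.5997j + 0.4811k
q3 · q2 · q1 = 0.7723 - 0.5267i - 0.3201j - 0.1537k
q4 · q3 · q2 · q1 = -0.8877 - 0.1448i - 0.433j - 0.0586k
-0.8877 - 0.1448i - 0.433j - 0.0586k


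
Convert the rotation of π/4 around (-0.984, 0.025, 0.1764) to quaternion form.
0.9239 - 0.3766i + 0.0096j + 0.0675k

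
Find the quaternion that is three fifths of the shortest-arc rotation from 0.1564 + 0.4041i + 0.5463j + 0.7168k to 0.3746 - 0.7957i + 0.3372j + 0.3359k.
0.3685 - 0.3844i + 0.5511j + 0.6424k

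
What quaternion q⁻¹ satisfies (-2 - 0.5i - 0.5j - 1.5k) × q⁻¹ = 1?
-0.2963 + 0.0741i + 0.0741j + 0.2222k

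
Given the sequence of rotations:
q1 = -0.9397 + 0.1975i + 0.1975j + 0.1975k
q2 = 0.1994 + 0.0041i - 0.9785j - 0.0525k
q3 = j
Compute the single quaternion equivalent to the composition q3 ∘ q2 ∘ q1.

q2 · q1 = 0.0154 - 0.1474i + 0.9477j + 0.2828k
q3 · q2 · q1 = -0.9477 + 0.2828i + 0.0154j + 0.1474k
-0.9477 + 0.2828i + 0.0154j + 0.1474k


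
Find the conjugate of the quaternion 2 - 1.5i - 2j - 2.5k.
2 + 1.5i + 2j + 2.5k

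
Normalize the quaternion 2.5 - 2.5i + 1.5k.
0.6509 - 0.6509i + 0.3906k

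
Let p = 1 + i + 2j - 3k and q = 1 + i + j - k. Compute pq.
-5 + 3i + j - 5k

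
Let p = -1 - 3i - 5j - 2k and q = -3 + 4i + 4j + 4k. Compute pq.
43 - 7i + 15j + 10k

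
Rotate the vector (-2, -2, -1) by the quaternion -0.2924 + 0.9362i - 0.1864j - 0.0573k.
(-1.085, 1.581, 2.307)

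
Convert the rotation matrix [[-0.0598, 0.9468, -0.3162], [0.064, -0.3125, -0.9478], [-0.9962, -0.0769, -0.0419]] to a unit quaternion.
-0.3827 - 0.5689i - 0.4442j + 0.5767k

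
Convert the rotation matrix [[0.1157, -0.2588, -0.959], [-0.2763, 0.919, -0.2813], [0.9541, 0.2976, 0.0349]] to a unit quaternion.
0.7193 + 0.2012i - 0.6649j - 0.0061k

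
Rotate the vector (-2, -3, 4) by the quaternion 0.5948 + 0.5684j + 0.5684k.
(5.318, 0.171, 0.829)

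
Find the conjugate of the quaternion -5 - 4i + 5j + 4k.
-5 + 4i - 5j - 4k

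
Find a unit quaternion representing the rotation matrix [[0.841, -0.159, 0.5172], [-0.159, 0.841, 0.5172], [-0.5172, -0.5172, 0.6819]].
0.917 - 0.282i + 0.282j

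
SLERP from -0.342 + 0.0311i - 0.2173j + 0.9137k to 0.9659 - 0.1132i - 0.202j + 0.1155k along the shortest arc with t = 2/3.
-0.939 + 0.106i + 0.0655j + 0.3204k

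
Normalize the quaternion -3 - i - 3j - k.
-0.6708 - 0.2236i - 0.6708j - 0.2236k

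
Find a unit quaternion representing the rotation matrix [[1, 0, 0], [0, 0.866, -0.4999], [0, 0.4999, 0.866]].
0.9659 + 0.2588i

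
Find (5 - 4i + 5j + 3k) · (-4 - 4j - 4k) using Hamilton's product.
12 + 8i - 56j - 16k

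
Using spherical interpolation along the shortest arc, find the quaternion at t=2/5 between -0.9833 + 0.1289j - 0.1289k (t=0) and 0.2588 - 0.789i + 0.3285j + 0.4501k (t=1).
-0.8503 + 0.4064i - 0.0752j - 0.3258k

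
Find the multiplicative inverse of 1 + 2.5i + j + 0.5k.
0.1176 - 0.2941i - 0.1176j - 0.0588k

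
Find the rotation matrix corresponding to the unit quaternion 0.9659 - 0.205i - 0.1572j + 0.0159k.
[[0.9501, 0.0337, -0.3102], [0.0952, 0.9154, 0.391], [0.2972, -0.401, 0.8665]]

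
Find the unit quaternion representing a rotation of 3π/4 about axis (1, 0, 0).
0.3827 + 0.9239i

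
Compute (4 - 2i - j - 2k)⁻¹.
0.16 + 0.08i + 0.04j + 0.08k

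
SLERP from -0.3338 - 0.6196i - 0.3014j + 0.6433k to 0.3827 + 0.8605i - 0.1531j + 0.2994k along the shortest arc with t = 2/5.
-0.417 - 0.8466i - 0.1352j + 0.3019k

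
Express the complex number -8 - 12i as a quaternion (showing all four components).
-8 - 12i + 0j + 0k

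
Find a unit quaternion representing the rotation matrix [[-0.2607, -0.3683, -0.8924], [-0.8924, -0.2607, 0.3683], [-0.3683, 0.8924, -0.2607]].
-0.2334 - 0.5614i + 0.5614j + 0.5614k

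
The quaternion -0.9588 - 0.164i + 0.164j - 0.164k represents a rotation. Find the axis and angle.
axis = (-√3/3, √3/3, -√3/3), θ = 327°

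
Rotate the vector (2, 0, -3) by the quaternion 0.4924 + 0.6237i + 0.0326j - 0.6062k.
(2.698, 0.849, -2.236)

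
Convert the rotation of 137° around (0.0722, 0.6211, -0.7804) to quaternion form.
0.3665 + 0.0672i + 0.5779j - 0.7261k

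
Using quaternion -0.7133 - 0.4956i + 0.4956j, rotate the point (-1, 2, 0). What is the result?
(-1.491, 1.509, 0.707)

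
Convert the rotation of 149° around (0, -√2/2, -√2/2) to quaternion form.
0.2672 - 0.6814j - 0.6814k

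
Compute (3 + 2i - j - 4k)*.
3 - 2i + j + 4k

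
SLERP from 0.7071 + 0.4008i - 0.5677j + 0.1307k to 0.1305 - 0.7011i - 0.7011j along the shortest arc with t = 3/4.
0.3549 - 0.4742i - 0.8045j + 0.0446k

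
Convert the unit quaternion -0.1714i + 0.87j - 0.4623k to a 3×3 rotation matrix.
[[-0.9412, -0.2982, 0.1585], [-0.2982, 0.5138, -0.8044], [0.1585, -0.8044, -0.5726]]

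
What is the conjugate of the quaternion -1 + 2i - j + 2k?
-1 - 2i + j - 2k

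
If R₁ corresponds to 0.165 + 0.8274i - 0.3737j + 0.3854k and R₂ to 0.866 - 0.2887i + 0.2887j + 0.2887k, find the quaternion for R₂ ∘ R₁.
0.3784 + 0.888i + 0.0741j + 0.2504k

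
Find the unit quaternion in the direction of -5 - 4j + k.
-0.7715 - 0.6172j + 0.1543k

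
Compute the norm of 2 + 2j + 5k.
√33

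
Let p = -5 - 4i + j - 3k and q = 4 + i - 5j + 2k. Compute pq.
-5 - 34i + 34j - 3k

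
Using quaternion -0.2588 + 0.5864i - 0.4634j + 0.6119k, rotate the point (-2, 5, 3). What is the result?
(2.095, -1.253, -5.66)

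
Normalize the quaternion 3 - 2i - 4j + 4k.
0.4472 - 0.2981i - 0.5963j + 0.5963k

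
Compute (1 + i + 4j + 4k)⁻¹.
0.0294 - 0.0294i - 0.1176j - 0.1176k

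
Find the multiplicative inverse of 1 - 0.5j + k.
0.4444 + 0.2222j - 0.4444k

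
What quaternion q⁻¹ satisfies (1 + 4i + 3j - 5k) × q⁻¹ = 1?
0.0196 - 0.0784i - 0.0588j + 0.098k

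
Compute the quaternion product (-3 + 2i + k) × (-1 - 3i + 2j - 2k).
11 + 5i - 5j + 9k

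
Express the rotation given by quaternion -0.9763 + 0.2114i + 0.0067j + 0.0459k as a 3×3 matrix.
[[0.9957, 0.0925, 0.0063], [-0.0868, 0.9064, 0.4134], [0.0325, -0.4122, 0.9105]]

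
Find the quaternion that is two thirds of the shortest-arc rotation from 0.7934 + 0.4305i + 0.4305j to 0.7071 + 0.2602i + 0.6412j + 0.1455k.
0.7445 + 0.3208i + 0.5773j + 0.0979k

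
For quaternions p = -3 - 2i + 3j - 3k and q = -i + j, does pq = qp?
No: pq = -5 + 6i + k ≠ -5 - 6j - k = qp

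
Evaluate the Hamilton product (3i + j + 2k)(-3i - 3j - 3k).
18 + 3i + 3j - 6k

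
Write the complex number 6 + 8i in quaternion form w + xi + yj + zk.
6 + 8i + 0j + 0k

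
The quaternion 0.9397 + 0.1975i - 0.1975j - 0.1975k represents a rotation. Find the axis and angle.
axis = (√3/3, -√3/3, -√3/3), θ = 40°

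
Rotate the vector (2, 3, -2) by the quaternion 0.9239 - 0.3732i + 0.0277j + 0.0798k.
(1.484, 0.992, -3.717)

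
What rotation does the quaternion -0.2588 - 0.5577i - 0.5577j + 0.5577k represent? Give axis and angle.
axis = (-√3/3, -√3/3, √3/3), θ = 7π/6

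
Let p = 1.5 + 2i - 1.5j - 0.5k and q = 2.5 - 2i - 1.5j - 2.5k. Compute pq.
4.25 + 5i - 11k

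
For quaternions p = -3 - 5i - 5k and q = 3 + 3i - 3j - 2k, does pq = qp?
No: pq = -4 - 39i - 16j + 6k ≠ -4 - 9i + 34j - 24k = qp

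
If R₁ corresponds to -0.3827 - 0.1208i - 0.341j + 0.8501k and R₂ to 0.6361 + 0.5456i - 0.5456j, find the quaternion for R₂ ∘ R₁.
-0.3636 - 0.7495i - 0.4719j + 0.2888k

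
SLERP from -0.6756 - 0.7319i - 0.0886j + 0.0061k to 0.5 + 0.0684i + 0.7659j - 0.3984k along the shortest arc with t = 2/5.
-0.7027 - 0.5355i - 0.4263j + 0.1943k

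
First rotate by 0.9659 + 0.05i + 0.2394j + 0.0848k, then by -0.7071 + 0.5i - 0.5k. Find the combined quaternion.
-0.6656 + 0.5673i - 0.2367j - 0.4232k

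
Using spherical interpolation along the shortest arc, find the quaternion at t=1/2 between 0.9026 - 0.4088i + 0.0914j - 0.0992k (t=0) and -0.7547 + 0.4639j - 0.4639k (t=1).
0.9286 - 0.229i - 0.2087j + 0.2043k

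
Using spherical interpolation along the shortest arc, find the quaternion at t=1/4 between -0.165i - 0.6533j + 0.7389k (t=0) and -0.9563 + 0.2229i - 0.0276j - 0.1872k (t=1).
0.335 - 0.2238i - 0.5673j + 0.7182k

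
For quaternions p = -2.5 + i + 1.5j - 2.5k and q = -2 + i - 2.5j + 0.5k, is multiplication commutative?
No: pq = 9 - 10i + 0.25j - 0.25k ≠ 9 + i + 6.25j + 7.75k = qp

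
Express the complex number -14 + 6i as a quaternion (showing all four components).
-14 + 6i + 0j + 0k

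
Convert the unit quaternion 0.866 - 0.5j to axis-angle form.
axis = (0, -1, 0), θ = π/3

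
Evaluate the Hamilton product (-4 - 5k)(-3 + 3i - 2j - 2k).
2 - 22i - 7j + 23k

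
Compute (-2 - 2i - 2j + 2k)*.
-2 + 2i + 2j - 2k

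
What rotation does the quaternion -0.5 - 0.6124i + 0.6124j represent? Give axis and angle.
axis = (-√2/2, √2/2, 0), θ = 4π/3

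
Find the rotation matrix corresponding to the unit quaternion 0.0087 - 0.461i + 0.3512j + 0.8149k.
[[-0.5748, -0.338, -0.7452], [-0.3096, -0.7532, 0.5804], [-0.7574, 0.5644, 0.3283]]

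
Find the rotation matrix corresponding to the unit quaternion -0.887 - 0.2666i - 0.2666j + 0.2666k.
[[0.7157, 0.6151, 0.3308], [-0.3308, 0.7157, -0.6151], [-0.6151, 0.3308, 0.7157]]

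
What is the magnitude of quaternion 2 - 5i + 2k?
√33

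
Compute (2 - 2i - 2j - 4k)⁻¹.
0.0714 + 0.0714i + 0.0714j + 0.1429k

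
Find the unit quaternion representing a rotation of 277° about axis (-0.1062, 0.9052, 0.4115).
-0.749 - 0.0704i + 0.5998j + 0.2727k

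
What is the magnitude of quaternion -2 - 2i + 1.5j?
3.202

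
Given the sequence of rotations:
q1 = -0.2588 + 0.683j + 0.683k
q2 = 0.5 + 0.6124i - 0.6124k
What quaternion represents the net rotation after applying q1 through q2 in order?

q2 · q1 = 0.2889 + 0.2598i - 0.0768j + 0.9183k
0.2889 + 0.2598i - 0.0768j + 0.9183k


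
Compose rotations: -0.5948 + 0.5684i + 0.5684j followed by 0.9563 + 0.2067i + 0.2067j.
-0.8038 + 0.4206i + 0.4206j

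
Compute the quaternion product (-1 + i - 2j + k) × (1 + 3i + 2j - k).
1 - 2i + 10k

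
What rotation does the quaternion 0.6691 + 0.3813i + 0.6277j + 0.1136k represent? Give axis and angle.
axis = (0.5131, 0.8446, 0.1529), θ = 96°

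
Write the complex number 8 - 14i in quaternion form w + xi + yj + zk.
8 - 14i + 0j + 0k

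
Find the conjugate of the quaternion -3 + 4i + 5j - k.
-3 - 4i - 5j + k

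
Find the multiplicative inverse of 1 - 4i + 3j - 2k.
0.0333 + 0.1333i - 0.1j + 0.0667k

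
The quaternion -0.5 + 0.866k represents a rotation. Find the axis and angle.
axis = (0, 0, 1), θ = 4π/3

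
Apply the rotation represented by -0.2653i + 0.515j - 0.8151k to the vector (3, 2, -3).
(-4.422, 0.76, -1.368)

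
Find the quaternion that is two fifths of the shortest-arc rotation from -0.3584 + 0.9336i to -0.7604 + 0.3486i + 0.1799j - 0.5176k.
-0.5815 + 0.7747i + 0.0816j - 0.2347k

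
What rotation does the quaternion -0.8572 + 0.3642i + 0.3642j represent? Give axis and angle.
axis = (√2/2, √2/2, 0), θ = 298°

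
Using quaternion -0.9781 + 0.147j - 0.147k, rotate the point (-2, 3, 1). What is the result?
(-2.977, 2.252, 0.252)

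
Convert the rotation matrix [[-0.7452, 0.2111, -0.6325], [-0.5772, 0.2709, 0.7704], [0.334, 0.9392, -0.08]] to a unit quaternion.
-0.3338 - 0.1264i + 0.7239j + 0.5904k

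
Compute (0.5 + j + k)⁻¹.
0.2222 - 0.4444j - 0.4444k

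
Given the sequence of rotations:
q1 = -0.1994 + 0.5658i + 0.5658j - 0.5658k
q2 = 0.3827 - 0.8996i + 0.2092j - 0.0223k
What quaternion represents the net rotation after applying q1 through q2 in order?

q2 · q1 = 0.3017 + 0.2902i - 0.3468j - 0.8394k
0.3017 + 0.2902i - 0.3468j - 0.8394k


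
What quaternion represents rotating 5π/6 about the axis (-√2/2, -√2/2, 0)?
0.2588 - 0.683i - 0.683j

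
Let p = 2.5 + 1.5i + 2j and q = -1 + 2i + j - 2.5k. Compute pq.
-7.5 - 1.5i + 4.25j - 8.75k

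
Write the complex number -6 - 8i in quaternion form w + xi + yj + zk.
-6 - 8i + 0j + 0k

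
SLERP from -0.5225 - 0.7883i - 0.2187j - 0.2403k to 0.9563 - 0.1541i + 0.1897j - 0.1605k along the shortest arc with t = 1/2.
-0.8898 - 0.3816i - 0.2457j - 0.048k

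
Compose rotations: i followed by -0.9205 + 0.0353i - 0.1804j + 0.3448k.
-0.0353 - 0.9205i + 0.3448j + 0.1804k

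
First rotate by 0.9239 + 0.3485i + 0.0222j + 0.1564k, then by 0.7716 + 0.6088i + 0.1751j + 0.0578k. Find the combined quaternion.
0.4878 + 0.8575i + 0.1038j + 0.1266k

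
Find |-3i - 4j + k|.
√26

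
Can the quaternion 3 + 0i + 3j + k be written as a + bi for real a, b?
No. The quaternion 3 + 3j + k has j-coefficient y = 3 and k-coefficient z = 1, not both zero, so it does not lie in the complex subalgebra spanned by 1 and i.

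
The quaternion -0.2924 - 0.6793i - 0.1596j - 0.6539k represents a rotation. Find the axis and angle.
axis = (-0.7103, -0.1669, -0.6838), θ = 214°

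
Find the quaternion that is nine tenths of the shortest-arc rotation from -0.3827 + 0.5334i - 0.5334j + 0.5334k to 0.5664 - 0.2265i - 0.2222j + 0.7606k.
0.4925 - 0.1436i - 0.2891j + 0.8083k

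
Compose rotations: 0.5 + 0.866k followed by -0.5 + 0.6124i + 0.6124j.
-0.25 + 0.8365i - 0.2241j - 0.433k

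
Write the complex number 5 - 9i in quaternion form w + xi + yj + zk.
5 - 9i + 0j + 0k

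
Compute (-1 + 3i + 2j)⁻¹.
-0.0714 - 0.2143i - 0.1429j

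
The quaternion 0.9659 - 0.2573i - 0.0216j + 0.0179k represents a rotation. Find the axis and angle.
axis = (-0.9941, -0.0835, 0.0692), θ = π/6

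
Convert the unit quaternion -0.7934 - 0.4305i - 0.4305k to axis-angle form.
axis = (-√2/2, 0, -√2/2), θ = 285°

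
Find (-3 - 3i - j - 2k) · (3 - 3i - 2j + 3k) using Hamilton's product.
-14 - 7i + 18j - 12k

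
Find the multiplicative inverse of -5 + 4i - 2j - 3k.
-0.0926 - 0.0741i + 0.037j + 0.0556k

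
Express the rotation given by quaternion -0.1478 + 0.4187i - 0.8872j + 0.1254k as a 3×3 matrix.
[[-0.6057, -0.7059, 0.3673], [-0.78, 0.6179, -0.0987], [-0.1572, -0.3463, -0.9249]]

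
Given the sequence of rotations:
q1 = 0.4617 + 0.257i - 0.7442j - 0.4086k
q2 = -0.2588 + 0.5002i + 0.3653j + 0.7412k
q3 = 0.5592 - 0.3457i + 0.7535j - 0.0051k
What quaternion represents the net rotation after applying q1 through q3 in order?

q2 · q1 = 0.3267 + 0.5668i + 0.7561j - 0.0182k
q3 · q2 · q1 = -0.1912 + 0.1942i + 0.6598j - 0.7003k
-0.1912 + 0.1942i + 0.6598j - 0.7003k


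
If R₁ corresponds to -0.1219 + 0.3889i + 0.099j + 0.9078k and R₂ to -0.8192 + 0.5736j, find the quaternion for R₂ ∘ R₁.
0.0431 + 0.2021i - 0.151j - 0.9667k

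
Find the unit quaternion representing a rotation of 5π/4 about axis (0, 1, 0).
-0.3827 + 0.9239j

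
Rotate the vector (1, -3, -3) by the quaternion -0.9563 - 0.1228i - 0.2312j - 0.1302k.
(0.013, -1.978, -3.884)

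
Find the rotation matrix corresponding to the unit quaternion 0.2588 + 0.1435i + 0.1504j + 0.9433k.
[[-0.8249, -0.4451, 0.3486], [0.5314, -0.8208, 0.2095], [0.1929, 0.358, 0.9136]]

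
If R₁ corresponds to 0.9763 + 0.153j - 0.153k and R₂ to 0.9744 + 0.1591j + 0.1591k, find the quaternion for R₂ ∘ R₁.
0.9513 - 0.0487i + 0.3044j + 0.0062k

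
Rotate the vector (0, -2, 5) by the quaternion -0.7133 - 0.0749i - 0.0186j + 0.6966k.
(-2.382, -0.7, 4.779)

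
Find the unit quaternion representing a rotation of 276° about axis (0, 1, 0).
-0.7431 + 0.6691j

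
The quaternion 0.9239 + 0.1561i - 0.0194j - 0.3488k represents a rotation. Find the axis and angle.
axis = (0.408, -0.0507, -0.9116), θ = π/4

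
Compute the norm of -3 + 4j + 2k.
√29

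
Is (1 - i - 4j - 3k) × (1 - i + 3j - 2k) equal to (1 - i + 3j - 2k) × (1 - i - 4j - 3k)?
No: pq = 6 + 15i - 12k ≠ 6 - 19i - 2j + 2k = qp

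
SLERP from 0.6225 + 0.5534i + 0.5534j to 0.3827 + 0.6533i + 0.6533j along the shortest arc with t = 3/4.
0.4462 + 0.6328i + 0.6328j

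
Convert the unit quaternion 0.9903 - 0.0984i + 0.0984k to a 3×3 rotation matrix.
[[0.9806, -0.1949, -0.0194], [0.1949, 0.9613, 0.1949], [-0.0194, -0.1949, 0.9806]]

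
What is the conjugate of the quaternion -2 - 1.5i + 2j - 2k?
-2 + 1.5i - 2j + 2k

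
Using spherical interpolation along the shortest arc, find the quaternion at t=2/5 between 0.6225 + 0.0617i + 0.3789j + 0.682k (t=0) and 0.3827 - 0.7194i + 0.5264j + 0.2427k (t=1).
0.5915 - 0.2895i + 0.4949j + 0.5669k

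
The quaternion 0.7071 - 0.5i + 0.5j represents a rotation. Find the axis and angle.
axis = (-√2/2, √2/2, 0), θ = π/2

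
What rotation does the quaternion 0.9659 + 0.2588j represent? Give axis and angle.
axis = (0, 1, 0), θ = π/6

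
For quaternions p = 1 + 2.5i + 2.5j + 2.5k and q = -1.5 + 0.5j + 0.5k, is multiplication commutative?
No: pq = -4 - 3.75i - 4.5j - 2k ≠ -4 - 3.75i - 2j - 4.5k = qp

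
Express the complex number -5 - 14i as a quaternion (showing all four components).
-5 - 14i + 0j + 0k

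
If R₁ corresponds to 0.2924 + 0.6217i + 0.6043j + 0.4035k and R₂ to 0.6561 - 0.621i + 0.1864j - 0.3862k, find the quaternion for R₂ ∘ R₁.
0.6211 + 0.5349i + 0.4615j - 0.3393k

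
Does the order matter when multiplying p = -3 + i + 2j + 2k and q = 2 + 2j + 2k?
Yes: pq = -14 + 2i - 4j ≠ -14 + 2i - 4k = qp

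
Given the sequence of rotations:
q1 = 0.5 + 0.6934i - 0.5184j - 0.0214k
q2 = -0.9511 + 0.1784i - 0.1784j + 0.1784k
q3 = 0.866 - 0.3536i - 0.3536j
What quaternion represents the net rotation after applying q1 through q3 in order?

q2 · q1 = -0.6879 - 0.474i + 0.5314j + 0.1408k
q3 · q2 · q1 = -0.5754 - 0.217i + 0.7532j - 0.2336k
-0.5754 - 0.217i + 0.7532j - 0.2336k


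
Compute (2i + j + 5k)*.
-2i - j - 5k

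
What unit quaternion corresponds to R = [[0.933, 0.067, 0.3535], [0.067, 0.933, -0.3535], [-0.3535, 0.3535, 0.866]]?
0.9659 + 0.183i + 0.183j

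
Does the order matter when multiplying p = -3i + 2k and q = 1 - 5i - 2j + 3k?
Yes: pq = -21 + i - j + 8k ≠ -21 - 7i + j - 4k = qp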